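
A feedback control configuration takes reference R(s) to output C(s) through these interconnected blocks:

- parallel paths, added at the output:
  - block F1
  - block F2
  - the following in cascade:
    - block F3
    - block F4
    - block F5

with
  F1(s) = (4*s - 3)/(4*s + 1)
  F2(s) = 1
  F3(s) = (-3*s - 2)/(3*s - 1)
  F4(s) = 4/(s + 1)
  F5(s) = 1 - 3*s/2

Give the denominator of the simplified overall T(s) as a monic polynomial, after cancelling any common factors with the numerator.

Step 1 - series reduction of F3, F4, F5 = (18*s^2 - 8)/(3*s^2 + 2*s - 1)
Step 2 - sum the parallel branches F1, F2, (F3*F4*F5) = (96*s^3 + 28*s^2 - 44*s - 6)/(12*s^3 + 11*s^2 - 2*s - 1)
No further cancellation is possible in the step-2 result, so that is T(s). Its denominator becomes monic after dividing by the leading coefficient 12.

Answer: s^3 + 11*s^2/12 - s/6 - 1/12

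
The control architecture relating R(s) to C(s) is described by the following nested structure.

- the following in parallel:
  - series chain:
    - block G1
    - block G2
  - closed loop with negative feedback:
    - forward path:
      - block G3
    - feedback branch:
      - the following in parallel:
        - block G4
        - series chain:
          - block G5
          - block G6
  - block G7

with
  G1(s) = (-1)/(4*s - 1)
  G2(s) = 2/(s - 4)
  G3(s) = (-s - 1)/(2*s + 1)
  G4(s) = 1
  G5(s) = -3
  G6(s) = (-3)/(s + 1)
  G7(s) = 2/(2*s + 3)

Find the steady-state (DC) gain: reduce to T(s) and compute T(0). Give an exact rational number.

1. multiply G1, G2 (series), giving (-2)/(4*s^2 - 17*s + 4)
2. reduce the series chain G5, G6, giving 9/(s + 1)
3. parallel reduction of G4, (G5*G6), giving (s + 10)/(s + 1)
4. feedback reduction of G3, (G4+(G5*G6)), giving (-s - 1)/(s - 9)
5. sum the parallel branches (G1*G2), [G3/(1+G3*(G4+(G5*G6)))], G7, giving (-8*s^4 + 22*s^3 - 45*s^2 + 375*s - 30)/(8*s^4 - 94*s^3 + 155*s^2 + 399*s - 108)
That last expression is T(s); at s = 0 only the constant terms survive, so T(0) = -30/(-108) = 5/18.

Hence the answer: 5/18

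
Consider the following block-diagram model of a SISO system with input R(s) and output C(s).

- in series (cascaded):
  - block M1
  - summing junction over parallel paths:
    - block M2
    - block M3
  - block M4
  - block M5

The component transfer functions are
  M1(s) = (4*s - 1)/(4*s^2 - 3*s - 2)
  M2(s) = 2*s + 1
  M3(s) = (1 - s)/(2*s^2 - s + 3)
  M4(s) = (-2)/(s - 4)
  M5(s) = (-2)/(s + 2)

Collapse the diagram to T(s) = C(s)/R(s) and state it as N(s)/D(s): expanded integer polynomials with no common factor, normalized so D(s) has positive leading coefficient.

Answer: (64*s^4 - 16*s^3 + 64*s^2 + 48*s - 16)/(8*s^6 - 26*s^5 - 33*s^4 + 51*s^3 - 80*s^2 + 68*s + 48)

Working:
[1] reduce the parallel group M2, M3: (4*s^3 + 4*s + 4)/(2*s^2 - s + 3)
[2] combine M1, (M2+M3), M4, M5 in series; the result is T(s) itself (integer coefficients, no common factor, positive leading denominator coefficient)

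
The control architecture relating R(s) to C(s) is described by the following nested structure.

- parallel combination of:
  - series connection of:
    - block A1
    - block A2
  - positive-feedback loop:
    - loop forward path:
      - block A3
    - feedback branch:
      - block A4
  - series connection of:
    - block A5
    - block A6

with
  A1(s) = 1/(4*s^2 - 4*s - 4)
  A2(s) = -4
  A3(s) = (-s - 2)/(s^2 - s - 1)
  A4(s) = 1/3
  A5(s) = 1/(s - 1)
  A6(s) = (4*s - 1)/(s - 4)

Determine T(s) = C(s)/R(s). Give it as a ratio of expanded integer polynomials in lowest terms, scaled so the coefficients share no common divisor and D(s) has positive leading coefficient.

(1) reduce the series chain A1, A2 gives (-1)/(s^2 - s - 1)
(2) apply the feedback formula to A3, A4 gives (-3*s - 6)/(3*s^2 - 2*s - 1)
(3) multiply A5, A6 (series) gives (4*s - 1)/(s^2 - 5*s + 4)
(4) add (A1*A2), [A3/(1-A3*A4)], (A5*A6) (parallel), giving the overall T(s)

Final answer: (9*s^4 - 5*s^3 + 21*s^2 - 37*s - 27)/(3*s^5 - 17*s^4 + 18*s^3 + 11*s^2 - 11*s - 4)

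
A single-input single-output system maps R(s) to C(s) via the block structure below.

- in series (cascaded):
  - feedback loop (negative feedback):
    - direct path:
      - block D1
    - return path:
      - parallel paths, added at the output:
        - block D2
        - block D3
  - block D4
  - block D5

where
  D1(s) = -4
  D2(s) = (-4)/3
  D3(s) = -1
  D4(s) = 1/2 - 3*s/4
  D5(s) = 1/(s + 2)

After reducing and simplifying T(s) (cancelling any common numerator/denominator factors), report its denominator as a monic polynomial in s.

First reduce the diagram to T(s).

Step 1 - add D2, D3 (parallel) gives (-7)/3
Step 2 - apply the feedback formula to D1, (D2+D3) gives (-12)/31
Step 3 - cascade [D1/(1+D1*(D2+D3))], D4, D5 gives (9*s - 6)/(31*s + 62)
That last expression is T(s), already simplified. Scaling its denominator by 1/31 (the reciprocal of the leading coefficient) yields the monic denominator.

Answer: s + 2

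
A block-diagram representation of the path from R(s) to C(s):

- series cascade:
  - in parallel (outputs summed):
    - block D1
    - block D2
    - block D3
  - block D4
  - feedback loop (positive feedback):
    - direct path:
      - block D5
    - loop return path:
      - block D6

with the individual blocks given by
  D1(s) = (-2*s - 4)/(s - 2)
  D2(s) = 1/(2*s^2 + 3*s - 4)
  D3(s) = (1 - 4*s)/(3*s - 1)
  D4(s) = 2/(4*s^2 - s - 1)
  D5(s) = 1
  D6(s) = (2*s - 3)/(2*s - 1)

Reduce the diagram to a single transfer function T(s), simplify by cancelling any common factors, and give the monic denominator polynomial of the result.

(1) combine D1, D2, D3 in parallel gives (-20*s^4 - 32*s^3 + 44*s^2 + 3*s - 6)/(6*s^4 - 5*s^3 - 29*s^2 + 34*s - 8)
(2) close the feedback loop around D5, D6 gives s - 1/2
(3) combine (D1+D2+D3), D4, [D5/(1-D5*D6)] in series gives (-40*s^5 - 44*s^4 + 120*s^3 - 38*s^2 - 15*s + 6)/(24*s^6 - 26*s^5 - 117*s^4 + 170*s^3 - 37*s^2 - 26*s + 8)
The result of step 3 is T(s) in lowest terms. Its denominator has leading coefficient 24; dividing the denominator through by 24 makes it monic.

Final answer: s^6 - 13*s^5/12 - 39*s^4/8 + 85*s^3/12 - 37*s^2/24 - 13*s/12 + 1/3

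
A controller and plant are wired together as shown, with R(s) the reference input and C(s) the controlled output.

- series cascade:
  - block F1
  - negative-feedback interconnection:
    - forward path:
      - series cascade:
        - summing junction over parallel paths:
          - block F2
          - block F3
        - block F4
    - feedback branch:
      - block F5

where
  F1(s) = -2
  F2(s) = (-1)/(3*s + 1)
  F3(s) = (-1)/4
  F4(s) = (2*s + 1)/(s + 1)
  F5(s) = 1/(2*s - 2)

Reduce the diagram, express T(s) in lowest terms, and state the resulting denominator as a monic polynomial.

[1] combine F2, F3 in parallel; result (-3*s - 5)/(12*s + 4)
[2] combine (F2+F3), F4 in series; result (-6*s^2 - 13*s - 5)/(12*s^2 + 16*s + 4)
[3] reduce the feedback loop with forward ((F2+F3)*F4) and return F5; result (-12*s^3 - 14*s^2 + 16*s + 10)/(24*s^3 + 2*s^2 - 37*s - 13)
[4] cascade F1, [((F2+F3)*F4)/(1+((F2+F3)*F4)*F5)]; result (24*s^3 + 28*s^2 - 32*s - 20)/(24*s^3 + 2*s^2 - 37*s - 13)
That last expression is T(s), already simplified. Scaling its denominator by 1/24 (the reciprocal of the leading coefficient) yields the monic denominator.

Therefore the answer is s^3 + s^2/12 - 37*s/24 - 13/24.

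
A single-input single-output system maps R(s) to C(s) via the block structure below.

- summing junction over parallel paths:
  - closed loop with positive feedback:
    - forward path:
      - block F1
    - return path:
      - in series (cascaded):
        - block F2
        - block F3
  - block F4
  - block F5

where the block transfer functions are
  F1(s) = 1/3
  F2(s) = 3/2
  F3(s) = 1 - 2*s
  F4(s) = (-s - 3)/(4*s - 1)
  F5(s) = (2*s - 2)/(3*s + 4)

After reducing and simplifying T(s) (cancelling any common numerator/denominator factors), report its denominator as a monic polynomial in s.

(1) cascade F2, F3 = 3/2 - 3*s
(2) apply the feedback formula to F1, (F2*F3) = 2/(6*s + 3)
(3) reduce the parallel group [F1/(1-F1*(F2*F3))], F4, F5 = (30*s^3 - 99*s^2 - 103*s - 38)/(72*s^3 + 114*s^2 + 15*s - 12)
Step 3 gives the fully reduced T(s), with no common factor left to cancel. The denominator's leading coefficient is 72, so divide each of its coefficients by 72 to get the monic form.

Answer: s^3 + 19*s^2/12 + 5*s/24 - 1/6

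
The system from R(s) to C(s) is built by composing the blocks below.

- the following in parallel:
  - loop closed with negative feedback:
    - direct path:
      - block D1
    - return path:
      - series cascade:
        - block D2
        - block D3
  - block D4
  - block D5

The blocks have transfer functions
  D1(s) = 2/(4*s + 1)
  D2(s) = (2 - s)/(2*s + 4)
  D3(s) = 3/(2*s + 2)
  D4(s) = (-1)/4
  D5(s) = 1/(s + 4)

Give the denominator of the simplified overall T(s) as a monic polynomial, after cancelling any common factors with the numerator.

First reduce the diagram to T(s).

Step 1. multiply D2, D3 (series) gives (6 - 3*s)/(4*s^2 + 12*s + 8)
Step 2. reduce the feedback loop with forward D1 and return (D2*D3) gives (4*s^2 + 12*s + 8)/(8*s^3 + 26*s^2 + 19*s + 10)
Step 3. add [D1/(1+D1*(D2*D3))], D4, D5 (parallel) gives (-8*s^4 - 10*s^3 + 93*s^2 + 214*s + 128)/(32*s^4 + 232*s^3 + 492*s^2 + 344*s + 160)
T(s) is the step-3 result (common factors already cancelled). Leading coefficient of the denominator: 32. Divide through by 32 for the monic polynomial.

Answer: s^4 + 29*s^3/4 + 123*s^2/8 + 43*s/4 + 5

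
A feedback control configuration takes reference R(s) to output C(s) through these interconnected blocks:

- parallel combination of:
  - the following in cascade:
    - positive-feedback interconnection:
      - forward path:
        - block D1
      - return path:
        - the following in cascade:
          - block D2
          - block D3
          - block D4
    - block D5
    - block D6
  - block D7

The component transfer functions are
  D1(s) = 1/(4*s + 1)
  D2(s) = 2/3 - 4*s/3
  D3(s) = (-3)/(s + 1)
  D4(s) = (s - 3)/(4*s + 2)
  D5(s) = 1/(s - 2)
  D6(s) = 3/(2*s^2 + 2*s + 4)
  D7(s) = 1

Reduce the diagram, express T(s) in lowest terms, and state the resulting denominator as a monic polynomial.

First reduce the diagram to T(s).

Step 1 - reduce the series chain D2, D3, D4 = (2*s^2 - 7*s + 3)/(2*s^2 + 3*s + 1)
Step 2 - collapse the loop (D1 forward, (D2*D3*D4) return) = (2*s^2 + 3*s + 1)/(8*s^3 + 12*s^2 + 14*s - 2)
Step 3 - multiply [D1/(1-D1*(D2*D3*D4))], D5, D6 (series) = (6*s^2 + 9*s + 3)/(16*s^6 + 8*s^5 + 4*s^4 - 96*s^3 - 92*s^2 - 112*s + 16)
Step 4 - add ([D1/(1-D1*(D2*D3*D4))]*D5*D6), D7 (parallel) = (16*s^6 + 8*s^5 + 4*s^4 - 96*s^3 - 86*s^2 - 103*s + 19)/(16*s^6 + 8*s^5 + 4*s^4 - 96*s^3 - 92*s^2 - 112*s + 16)
Step 4 gives the fully reduced T(s), with no common factor left to cancel. The denominator's leading coefficient is 16, so divide each of its coefficients by 16 to get the monic form.

Answer: s^6 + s^5/2 + s^4/4 - 6*s^3 - 23*s^2/4 - 7*s + 1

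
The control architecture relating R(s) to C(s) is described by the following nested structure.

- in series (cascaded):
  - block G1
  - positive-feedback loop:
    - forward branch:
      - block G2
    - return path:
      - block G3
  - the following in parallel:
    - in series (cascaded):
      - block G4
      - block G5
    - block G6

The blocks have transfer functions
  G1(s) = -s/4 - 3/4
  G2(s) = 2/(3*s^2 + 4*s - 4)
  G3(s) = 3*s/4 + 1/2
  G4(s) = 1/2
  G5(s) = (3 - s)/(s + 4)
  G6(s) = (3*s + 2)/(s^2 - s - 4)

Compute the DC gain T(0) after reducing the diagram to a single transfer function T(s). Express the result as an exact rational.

Step 1 - feedback reduction of G2, G3; result 4/(6*s^2 + 5*s - 10)
Step 2 - combine G4, G5 in series; result (3 - s)/(2*s + 8)
Step 3 - combine (G4*G5), G6 in parallel; result (-s^3 + 10*s^2 + 29*s + 4)/(2*s^3 + 6*s^2 - 16*s - 32)
Step 4 - multiply G1, [G2/(1-G2*G3)], ((G4*G5)+G6) (series); result (s^4 - 7*s^3 - 59*s^2 - 91*s - 12)/(12*s^5 + 46*s^4 - 86*s^3 - 332*s^2 + 320)
Evaluating the step-4 result (the overall T(s)) at s = 0 gives T(0) = -12/320 = -3/80.

Hence the answer: -3/80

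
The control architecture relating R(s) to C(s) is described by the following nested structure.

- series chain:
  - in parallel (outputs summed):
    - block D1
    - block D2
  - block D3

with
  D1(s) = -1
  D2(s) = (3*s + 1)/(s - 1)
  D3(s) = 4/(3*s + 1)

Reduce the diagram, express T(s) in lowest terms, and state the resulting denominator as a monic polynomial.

Step 1: combine D1, D2 in parallel = (2*s + 2)/(s - 1)
Step 2: multiply (D1+D2), D3 (series) = (8*s + 8)/(3*s^2 - 2*s - 1)
No further cancellation is possible in the step-2 result, so that is T(s). Its denominator becomes monic after dividing by the leading coefficient 3.

Answer: s^2 - 2*s/3 - 1/3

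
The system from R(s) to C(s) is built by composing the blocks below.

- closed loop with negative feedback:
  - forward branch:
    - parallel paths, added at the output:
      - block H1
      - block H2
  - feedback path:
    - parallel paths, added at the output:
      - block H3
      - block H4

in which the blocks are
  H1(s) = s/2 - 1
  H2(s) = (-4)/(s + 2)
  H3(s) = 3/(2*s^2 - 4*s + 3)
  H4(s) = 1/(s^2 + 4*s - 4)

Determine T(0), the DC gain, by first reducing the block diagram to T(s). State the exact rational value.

Answer: 12/5

Working:
[1] sum the parallel branches H1, H2: (s^2 - 12)/(2*s + 4)
[2] combine H3, H4 in parallel: (5*s^2 + 8*s - 9)/(2*s^4 + 4*s^3 - 21*s^2 + 28*s - 12)
[3] reduce the feedback loop with forward (H1+H2) and return (H3+H4): (2*s^6 + 4*s^5 - 45*s^4 - 20*s^3 + 240*s^2 - 336*s + 144)/(4*s^5 + 21*s^4 - 18*s^3 - 97*s^2 - 8*s + 60)
That last expression is T(s); at s = 0 only the constant terms survive, so T(0) = 144/60 = 12/5.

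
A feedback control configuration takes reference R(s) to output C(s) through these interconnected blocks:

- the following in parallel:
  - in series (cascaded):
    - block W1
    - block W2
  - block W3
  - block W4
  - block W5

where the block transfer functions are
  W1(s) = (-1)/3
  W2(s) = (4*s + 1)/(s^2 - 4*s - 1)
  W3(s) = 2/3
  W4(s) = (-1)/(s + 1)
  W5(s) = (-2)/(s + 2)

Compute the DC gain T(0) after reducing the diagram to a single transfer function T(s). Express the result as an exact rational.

1. reduce the series chain W1, W2 -> (-4*s - 1)/(3*s^2 - 12*s - 3)
2. parallel reduction of (W1*W2), W3, W4, W5 -> (2*s^4 - 15*s^3 - 11*s^2 + 24*s + 6)/(3*s^4 - 3*s^3 - 33*s^2 - 33*s - 6)
DC gain: substitute s = 0 into T(s) from step 2: T(0) = 6/(-6) = -1.

Hence the answer: -1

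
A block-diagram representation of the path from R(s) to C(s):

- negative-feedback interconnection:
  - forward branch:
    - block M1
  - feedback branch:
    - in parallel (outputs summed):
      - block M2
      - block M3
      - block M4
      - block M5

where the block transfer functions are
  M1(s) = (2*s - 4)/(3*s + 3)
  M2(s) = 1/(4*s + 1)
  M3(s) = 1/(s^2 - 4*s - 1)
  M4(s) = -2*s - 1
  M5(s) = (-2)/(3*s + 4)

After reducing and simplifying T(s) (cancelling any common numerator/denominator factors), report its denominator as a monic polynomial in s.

Step 1 - sum the parallel branches M2, M3, M4, M5 = (-24*s^5 + 46*s^4 + 192*s^3 + 188*s^2 + 59*s + 6)/(12*s^4 - 29*s^3 - 84*s^2 - 35*s - 4)
Step 2 - collapse the loop (M1 forward, (M2+M3+M4+M5) return) = (-24*s^5 + 106*s^4 + 52*s^3 - 266*s^2 - 132*s - 16)/(48*s^6 - 224*s^5 - 149*s^4 + 731*s^3 + 991*s^2 + 341*s + 36)
The result of step 2 is T(s) in lowest terms. Its denominator has leading coefficient 48; dividing the denominator through by 48 makes it monic.

Answer: s^6 - 14*s^5/3 - 149*s^4/48 + 731*s^3/48 + 991*s^2/48 + 341*s/48 + 3/4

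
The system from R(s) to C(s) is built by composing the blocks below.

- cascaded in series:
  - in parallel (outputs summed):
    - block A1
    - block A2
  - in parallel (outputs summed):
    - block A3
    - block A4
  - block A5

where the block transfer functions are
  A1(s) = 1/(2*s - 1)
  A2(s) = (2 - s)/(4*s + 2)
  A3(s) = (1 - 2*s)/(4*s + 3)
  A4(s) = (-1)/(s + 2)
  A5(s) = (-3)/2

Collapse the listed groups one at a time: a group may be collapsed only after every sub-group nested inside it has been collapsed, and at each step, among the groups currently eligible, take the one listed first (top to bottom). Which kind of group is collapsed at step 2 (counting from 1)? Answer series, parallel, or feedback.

1. parallel reduction of A1, A2
2. combine A3, A4 in parallel
3. multiply (A1+A2), (A3+A4), A5 (series)
So the answer for step 2 is parallel.

Answer: parallel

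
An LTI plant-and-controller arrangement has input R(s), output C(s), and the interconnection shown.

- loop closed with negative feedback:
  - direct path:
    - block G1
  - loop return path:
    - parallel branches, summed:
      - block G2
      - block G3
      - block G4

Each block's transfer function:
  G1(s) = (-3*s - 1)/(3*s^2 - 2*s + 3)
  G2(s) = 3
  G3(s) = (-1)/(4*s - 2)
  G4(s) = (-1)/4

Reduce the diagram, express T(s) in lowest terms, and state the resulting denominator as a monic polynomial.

[1] parallel reduction of G2, G3, G4: (22*s - 13)/(8*s - 4)
[2] collapse the loop (G1 forward, (G2+G3+G4) return): (-24*s^2 + 4*s + 4)/(24*s^3 - 94*s^2 + 49*s + 1)
T(s) is the step-2 result (common factors already cancelled). Leading coefficient of the denominator: 24. Divide through by 24 for the monic polynomial.

Hence the answer: s^3 - 47*s^2/12 + 49*s/24 + 1/24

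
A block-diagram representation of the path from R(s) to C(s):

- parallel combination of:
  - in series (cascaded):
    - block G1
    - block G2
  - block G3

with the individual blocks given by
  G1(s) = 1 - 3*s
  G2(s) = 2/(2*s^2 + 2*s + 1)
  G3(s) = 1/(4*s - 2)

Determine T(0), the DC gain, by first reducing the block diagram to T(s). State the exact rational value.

Answer: 3/2

Working:
Step 1: cascade G1, G2: (2 - 6*s)/(2*s^2 + 2*s + 1)
Step 2: parallel reduction of (G1*G2), G3: (-22*s^2 + 22*s - 3)/(8*s^3 + 4*s^2 - 2)
The step-2 result is T(s). Setting s = 0: T(0) = -3/(-2) = 3/2.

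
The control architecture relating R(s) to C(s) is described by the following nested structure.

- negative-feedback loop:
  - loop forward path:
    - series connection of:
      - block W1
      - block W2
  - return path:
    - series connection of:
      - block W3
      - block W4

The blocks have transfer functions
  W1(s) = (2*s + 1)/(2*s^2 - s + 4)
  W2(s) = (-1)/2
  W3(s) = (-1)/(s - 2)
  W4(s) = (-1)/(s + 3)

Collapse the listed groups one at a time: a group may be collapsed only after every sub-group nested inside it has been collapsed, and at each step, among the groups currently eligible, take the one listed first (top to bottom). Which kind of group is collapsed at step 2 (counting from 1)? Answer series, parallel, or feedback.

The answer is series.

Reasoning:
Step 1: combine W1, W2 in series
Step 2: multiply W3, W4 (series)
Step 3: reduce the feedback loop with forward (W1*W2) and return (W3*W4)
At step 2 the group reduced is series.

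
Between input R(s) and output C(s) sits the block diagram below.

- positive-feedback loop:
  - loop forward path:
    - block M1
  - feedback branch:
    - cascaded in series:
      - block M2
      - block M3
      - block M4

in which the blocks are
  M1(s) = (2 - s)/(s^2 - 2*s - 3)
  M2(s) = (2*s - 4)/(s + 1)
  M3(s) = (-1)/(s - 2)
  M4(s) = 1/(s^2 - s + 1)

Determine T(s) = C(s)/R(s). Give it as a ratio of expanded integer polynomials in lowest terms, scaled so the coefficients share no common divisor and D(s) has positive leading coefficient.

Step 1 - reduce the series chain M2, M3, M4, giving (-2)/(s^3 + 1)
Step 2 - apply the feedback formula to M1, (M2*M3*M4) - this is the overall T(s), already in the required normalized form

Final answer: (-s^4 + 2*s^3 - s + 2)/(s^5 - 2*s^4 - 3*s^3 + s^2 - 4*s + 1)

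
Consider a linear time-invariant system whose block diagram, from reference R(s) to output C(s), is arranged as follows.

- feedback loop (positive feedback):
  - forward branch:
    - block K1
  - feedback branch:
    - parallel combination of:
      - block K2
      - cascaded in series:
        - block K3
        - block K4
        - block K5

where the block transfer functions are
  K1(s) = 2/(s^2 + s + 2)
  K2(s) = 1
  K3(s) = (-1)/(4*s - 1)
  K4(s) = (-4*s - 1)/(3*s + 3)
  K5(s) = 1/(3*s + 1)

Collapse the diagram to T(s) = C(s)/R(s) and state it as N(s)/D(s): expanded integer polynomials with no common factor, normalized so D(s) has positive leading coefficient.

Reducing step by step:

Step 1. combine K3, K4, K5 in series gives (4*s + 1)/(36*s^3 + 39*s^2 - 3)
Step 2. add K2, (K3*K4*K5) (parallel) gives (36*s^3 + 39*s^2 + 4*s - 2)/(36*s^3 + 39*s^2 - 3)
Step 3. close the feedback loop around K1, (K2+(K3*K4*K5)): this yields T(s), and no further normalization is needed

Answer: (72*s^3 + 78*s^2 - 6)/(36*s^5 + 75*s^4 + 39*s^3 - 3*s^2 - 11*s - 2)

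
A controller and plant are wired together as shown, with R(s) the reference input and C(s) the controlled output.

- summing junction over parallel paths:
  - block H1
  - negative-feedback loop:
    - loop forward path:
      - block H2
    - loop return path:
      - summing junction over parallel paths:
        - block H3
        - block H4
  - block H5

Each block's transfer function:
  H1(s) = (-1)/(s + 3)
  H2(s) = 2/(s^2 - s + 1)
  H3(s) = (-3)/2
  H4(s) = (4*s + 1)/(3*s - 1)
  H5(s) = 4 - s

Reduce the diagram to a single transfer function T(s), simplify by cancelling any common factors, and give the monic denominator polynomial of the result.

Step 1: add H3, H4 (parallel) gives (5 - s)/(6*s - 2)
Step 2: reduce the feedback loop with forward H2 and return (H3+H4) gives (6*s - 2)/(3*s^3 - 4*s^2 + 3*s + 4)
Step 3: combine H1, [H2/(1+H2*(H3+H4))], H5 in parallel gives (-3*s^5 + 7*s^4 + 26*s^3 - 39*s^2 + 53*s + 38)/(3*s^4 + 5*s^3 - 9*s^2 + 13*s + 12)
T(s) is the step-3 result (common factors already cancelled). Leading coefficient of the denominator: 3. Divide through by 3 for the monic polynomial.

Answer: s^4 + 5*s^3/3 - 3*s^2 + 13*s/3 + 4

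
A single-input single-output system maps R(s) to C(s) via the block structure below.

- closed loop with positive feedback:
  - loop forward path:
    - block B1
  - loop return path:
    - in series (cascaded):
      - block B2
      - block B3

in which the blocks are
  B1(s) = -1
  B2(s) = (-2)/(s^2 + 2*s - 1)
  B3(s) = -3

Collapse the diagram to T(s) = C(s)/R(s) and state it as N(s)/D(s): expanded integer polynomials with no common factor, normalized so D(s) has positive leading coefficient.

[1] combine B2, B3 in series = 6/(s^2 + 2*s - 1)
[2] close the feedback loop around B1, (B2*B3): this yields T(s), and no further normalization is needed

Therefore the answer is (-s^2 - 2*s + 1)/(s^2 + 2*s + 5).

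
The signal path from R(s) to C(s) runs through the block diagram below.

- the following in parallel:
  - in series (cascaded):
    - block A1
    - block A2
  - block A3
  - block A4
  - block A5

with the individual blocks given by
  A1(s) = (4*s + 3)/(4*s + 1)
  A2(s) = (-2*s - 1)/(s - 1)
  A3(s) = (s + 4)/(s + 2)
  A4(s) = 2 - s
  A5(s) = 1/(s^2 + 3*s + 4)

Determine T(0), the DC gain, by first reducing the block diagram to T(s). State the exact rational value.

The answer is 29/4.

Reasoning:
Step 1: combine A1, A2 in series: (-8*s^2 - 10*s - 3)/(4*s^2 - 3*s - 1)
Step 2: reduce the parallel group (A1*A2), A3, A4, A5: (-4*s^6 - 13*s^5 - 15*s^4 - 36*s^3 - 137*s^2 - 241*s - 58)/(4*s^5 + 17*s^4 + 24*s^3 - 3*s^2 - 34*s - 8)
DC gain: substitute s = 0 into T(s) from step 2: T(0) = -58/(-8) = 29/4.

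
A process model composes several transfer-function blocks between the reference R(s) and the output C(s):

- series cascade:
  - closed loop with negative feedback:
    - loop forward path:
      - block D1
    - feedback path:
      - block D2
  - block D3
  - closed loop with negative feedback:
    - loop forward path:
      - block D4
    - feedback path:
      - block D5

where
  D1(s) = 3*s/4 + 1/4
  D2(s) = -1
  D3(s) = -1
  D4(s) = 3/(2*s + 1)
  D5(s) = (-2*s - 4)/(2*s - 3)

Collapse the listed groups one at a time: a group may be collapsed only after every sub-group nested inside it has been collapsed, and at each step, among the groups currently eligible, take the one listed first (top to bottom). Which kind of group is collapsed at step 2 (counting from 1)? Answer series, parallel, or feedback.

1. feedback reduction of D1, D2
2. reduce the feedback loop with forward D4 and return D5
3. series reduction of [D1/(1+D1*D2)], D3, [D4/(1+D4*D5)]
At step 2 the group reduced is feedback.

Answer: feedback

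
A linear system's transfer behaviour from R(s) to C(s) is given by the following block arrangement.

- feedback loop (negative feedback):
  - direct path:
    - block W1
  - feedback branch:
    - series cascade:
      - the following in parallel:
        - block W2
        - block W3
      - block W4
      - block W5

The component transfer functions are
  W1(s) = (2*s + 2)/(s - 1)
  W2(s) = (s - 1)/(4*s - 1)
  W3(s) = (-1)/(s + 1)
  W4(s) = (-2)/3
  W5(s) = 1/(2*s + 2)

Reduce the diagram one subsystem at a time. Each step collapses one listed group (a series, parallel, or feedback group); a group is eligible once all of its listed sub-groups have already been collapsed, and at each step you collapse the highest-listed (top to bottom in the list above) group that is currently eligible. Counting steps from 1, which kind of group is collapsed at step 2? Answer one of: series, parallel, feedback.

Reducing step by step:

Step 1. combine W2, W3 in parallel
Step 2. series reduction of (W2+W3), W4, W5
Step 3. reduce the feedback loop with forward W1 and return ((W2+W3)*W4*W5)
Step 2: series.

Answer: series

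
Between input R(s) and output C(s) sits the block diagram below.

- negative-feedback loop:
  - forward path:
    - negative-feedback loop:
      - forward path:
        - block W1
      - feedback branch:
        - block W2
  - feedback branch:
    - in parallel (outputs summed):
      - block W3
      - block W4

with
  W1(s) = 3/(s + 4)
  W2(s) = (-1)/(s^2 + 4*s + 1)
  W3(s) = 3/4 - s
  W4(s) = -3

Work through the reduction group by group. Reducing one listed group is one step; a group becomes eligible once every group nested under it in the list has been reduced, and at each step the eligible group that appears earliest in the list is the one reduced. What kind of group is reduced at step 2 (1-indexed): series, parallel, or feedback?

Answer: parallel

Working:
Step 1. feedback reduction of W1, W2
Step 2. reduce the parallel group W3, W4
Step 3. feedback reduction of [W1/(1+W1*W2)], (W3+W4)
So the answer for step 2 is parallel.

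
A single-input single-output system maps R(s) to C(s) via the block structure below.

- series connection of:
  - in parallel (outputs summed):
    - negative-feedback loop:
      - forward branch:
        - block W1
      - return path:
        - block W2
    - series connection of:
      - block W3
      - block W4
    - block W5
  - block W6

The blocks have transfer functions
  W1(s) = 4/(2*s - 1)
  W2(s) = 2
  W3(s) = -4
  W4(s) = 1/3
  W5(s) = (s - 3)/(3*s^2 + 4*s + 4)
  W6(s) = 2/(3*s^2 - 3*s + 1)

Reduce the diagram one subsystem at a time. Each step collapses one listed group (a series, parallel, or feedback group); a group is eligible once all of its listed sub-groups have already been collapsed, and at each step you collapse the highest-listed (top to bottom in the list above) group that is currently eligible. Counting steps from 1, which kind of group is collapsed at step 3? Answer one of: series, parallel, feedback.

The answer is parallel.

Reasoning:
Step 1. reduce the feedback loop with forward W1 and return W2
Step 2. series reduction of W3, W4
Step 3. reduce the parallel group [W1/(1+W1*W2)], (W3*W4), W5
Step 4. multiply ([W1/(1+W1*W2)]+(W3*W4)+W5), W6 (series)
Step 3: parallel.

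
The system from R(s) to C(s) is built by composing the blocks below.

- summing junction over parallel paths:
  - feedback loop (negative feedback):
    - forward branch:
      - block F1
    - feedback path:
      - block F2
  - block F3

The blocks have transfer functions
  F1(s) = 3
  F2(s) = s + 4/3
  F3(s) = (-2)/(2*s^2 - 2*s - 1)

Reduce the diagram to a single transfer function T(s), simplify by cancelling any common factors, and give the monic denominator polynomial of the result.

Answer: s^3 + 2*s^2/3 - 13*s/6 - 5/6

Working:
Step 1. reduce the feedback loop with forward F1 and return F2; result 3/(3*s + 5)
Step 2. add [F1/(1+F1*F2)], F3 (parallel); result (6*s^2 - 12*s - 13)/(6*s^3 + 4*s^2 - 13*s - 5)
Step 2 gives the fully reduced T(s), with no common factor left to cancel. The denominator's leading coefficient is 6, so divide each of its coefficients by 6 to get the monic form.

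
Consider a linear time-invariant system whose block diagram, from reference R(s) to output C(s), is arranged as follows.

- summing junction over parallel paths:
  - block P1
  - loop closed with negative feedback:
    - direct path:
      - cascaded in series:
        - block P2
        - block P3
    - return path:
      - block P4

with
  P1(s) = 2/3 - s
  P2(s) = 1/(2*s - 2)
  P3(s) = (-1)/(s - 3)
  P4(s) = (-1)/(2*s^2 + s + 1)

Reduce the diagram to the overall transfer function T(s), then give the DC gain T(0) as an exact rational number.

First reduce the diagram to T(s).

[1] series reduction of P2, P3: (-1)/(2*s^2 - 8*s + 6)
[2] close the feedback loop around (P2*P3), P4: (-2*s^2 - s - 1)/(4*s^4 - 14*s^3 + 6*s^2 - 2*s + 7)
[3] sum the parallel branches P1, [(P2*P3)/(1+(P2*P3)*P4)]: (-12*s^5 + 50*s^4 - 46*s^3 + 12*s^2 - 28*s + 11)/(12*s^4 - 42*s^3 + 18*s^2 - 6*s + 21)
DC gain: substitute s = 0 into T(s) from step 3: T(0) = 11/21.

Answer: 11/21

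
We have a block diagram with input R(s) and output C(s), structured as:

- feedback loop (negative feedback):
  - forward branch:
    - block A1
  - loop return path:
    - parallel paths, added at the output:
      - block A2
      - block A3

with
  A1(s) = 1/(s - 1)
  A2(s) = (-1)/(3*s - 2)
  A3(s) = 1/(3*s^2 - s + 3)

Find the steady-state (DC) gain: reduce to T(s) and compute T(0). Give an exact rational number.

1. parallel reduction of A2, A3 gives (-3*s^2 + 4*s - 5)/(9*s^3 - 9*s^2 + 11*s - 6)
2. reduce the feedback loop with forward A1 and return (A2+A3) gives (9*s^3 - 9*s^2 + 11*s - 6)/(9*s^4 - 18*s^3 + 17*s^2 - 13*s + 1)
The step-2 result is T(s). Setting s = 0: T(0) = -6/1 = -6.

Final answer: -6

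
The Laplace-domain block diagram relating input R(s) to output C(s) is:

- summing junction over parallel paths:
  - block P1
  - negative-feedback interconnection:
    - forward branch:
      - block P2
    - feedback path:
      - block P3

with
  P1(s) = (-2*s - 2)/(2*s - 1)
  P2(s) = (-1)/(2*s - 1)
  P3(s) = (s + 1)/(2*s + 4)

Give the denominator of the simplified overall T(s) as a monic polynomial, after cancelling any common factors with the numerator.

Step 1. feedback reduction of P2, P3: (-2*s - 4)/(4*s^2 + 5*s - 5)
Step 2. sum the parallel branches P1, [P2/(1+P2*P3)]: (-8*s^3 - 22*s^2 - 6*s + 14)/(8*s^3 + 6*s^2 - 15*s + 5)
T(s) is the step-2 result (common factors already cancelled). Leading coefficient of the denominator: 8. Divide through by 8 for the monic polynomial.

Therefore the answer is s^3 + 3*s^2/4 - 15*s/8 + 5/8.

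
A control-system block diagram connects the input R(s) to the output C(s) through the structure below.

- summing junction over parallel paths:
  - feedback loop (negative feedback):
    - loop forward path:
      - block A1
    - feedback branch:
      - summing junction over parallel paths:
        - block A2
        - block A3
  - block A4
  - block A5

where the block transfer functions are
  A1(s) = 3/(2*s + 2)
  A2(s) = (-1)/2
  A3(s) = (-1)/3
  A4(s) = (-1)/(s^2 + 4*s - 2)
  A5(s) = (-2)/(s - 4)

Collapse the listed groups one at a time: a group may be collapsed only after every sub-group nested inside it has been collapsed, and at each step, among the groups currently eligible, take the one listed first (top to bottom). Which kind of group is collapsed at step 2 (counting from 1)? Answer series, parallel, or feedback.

Answer: feedback

Working:
Step 1 - sum the parallel branches A2, A3
Step 2 - apply the feedback formula to A1, (A2+A3)
Step 3 - combine [A1/(1+A1*(A2+A3))], A4, A5 in parallel
The group at step 2 is a feedback group.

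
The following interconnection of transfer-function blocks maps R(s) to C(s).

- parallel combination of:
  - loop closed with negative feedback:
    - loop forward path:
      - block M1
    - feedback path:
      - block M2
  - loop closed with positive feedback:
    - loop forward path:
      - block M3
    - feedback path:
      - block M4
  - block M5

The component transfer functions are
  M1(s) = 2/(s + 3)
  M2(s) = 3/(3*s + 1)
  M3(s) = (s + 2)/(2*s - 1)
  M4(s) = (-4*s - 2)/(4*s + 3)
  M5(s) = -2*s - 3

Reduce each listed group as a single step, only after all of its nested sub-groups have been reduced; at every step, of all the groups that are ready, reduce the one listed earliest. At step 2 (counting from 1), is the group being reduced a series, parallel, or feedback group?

Answer: feedback

Working:
(1) close the feedback loop around M1, M2
(2) reduce the feedback loop with forward M3 and return M4
(3) combine [M1/(1+M1*M2)], [M3/(1-M3*M4)], M5 in parallel
The group at step 2 is a feedback group.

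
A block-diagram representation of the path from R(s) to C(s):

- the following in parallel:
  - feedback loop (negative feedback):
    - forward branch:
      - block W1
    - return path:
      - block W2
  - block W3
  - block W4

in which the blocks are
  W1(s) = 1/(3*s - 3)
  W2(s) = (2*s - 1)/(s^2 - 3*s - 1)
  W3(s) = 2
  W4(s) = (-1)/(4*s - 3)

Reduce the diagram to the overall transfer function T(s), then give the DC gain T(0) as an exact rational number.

[1] close the feedback loop around W1, W2 -> (s^2 - 3*s - 1)/(3*s^3 - 12*s^2 + 8*s + 2)
[2] sum the parallel branches [W1/(1+W1*W2)], W3, W4 -> (24*s^4 - 113*s^3 + 133*s^2 - 35*s - 11)/(12*s^4 - 57*s^3 + 68*s^2 - 16*s - 6)
Evaluating the step-2 result (the overall T(s)) at s = 0 gives T(0) = -11/(-6) = 11/6.

Answer: 11/6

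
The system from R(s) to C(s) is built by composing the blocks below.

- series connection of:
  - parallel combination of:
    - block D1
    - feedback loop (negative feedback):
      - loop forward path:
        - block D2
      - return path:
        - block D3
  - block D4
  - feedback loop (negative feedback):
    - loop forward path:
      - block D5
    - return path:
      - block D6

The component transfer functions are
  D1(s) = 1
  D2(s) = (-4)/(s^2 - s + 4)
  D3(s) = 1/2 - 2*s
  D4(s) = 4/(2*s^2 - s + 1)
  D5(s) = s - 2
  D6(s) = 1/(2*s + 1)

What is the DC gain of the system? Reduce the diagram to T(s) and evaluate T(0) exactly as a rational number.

Step 1. close the feedback loop around D2, D3 -> (-4)/(s^2 + 7*s + 2)
Step 2. reduce the parallel group D1, [D2/(1+D2*D3)] -> (s^2 + 7*s - 2)/(s^2 + 7*s + 2)
Step 3. apply the feedback formula to D5, D6 -> (2*s^2 - 3*s - 2)/(3*s - 1)
Step 4. combine (D1+[D2/(1+D2*D3)]), D4, [D5/(1+D5*D6)] in series -> (8*s^4 + 44*s^3 - 108*s^2 - 32*s + 16)/(6*s^5 + 37*s^4 - 19*s^3 + 17*s^2 + s - 2)
Evaluating the step-4 result (the overall T(s)) at s = 0 gives T(0) = 16/(-2) = -8.

Therefore the answer is -8.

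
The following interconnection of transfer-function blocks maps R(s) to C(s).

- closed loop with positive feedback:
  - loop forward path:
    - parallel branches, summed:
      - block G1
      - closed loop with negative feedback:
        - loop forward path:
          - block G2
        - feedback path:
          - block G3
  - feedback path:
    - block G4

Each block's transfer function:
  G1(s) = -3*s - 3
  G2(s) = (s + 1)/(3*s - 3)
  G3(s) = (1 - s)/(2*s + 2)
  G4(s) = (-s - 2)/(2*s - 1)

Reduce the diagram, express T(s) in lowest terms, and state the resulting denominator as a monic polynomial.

[1] feedback reduction of G2, G3; result (2*s + 2)/(5*s - 5)
[2] sum the parallel branches G1, [G2/(1+G2*G3)]; result (-15*s^2 + 2*s + 17)/(5*s - 5)
[3] collapse the loop ((G1+[G2/(1+G2*G3)]) forward, G4 return); result (30*s^3 - 19*s^2 - 32*s + 17)/(15*s^3 + 18*s^2 - 6*s - 39)
The result of step 3 is T(s) in lowest terms. Its denominator has leading coefficient 15; dividing the denominator through by 15 makes it monic.

Answer: s^3 + 6*s^2/5 - 2*s/5 - 13/5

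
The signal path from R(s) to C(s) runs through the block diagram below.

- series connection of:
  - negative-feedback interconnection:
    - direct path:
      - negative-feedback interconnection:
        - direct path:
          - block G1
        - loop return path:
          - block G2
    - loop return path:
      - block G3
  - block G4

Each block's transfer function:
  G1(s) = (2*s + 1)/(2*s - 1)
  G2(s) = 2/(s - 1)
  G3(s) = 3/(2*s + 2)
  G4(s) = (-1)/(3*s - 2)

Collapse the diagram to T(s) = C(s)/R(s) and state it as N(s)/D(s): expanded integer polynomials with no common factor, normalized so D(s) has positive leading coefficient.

Answer: (-4*s^3 - 2*s^2 + 4*s + 2)/(12*s^4 + 28*s^3 - 9*s^2 - s - 6)

Working:
Step 1 - close the feedback loop around G1, G2 = (2*s^2 - s - 1)/(2*s^2 + s + 3)
Step 2 - collapse the loop ([G1/(1+G1*G2)] forward, G3 return) = (4*s^3 + 2*s^2 - 4*s - 2)/(4*s^3 + 12*s^2 + 5*s + 3)
Step 3 - series reduction of [[G1/(1+G1*G2)]/(1+[G1/(1+G1*G2)]*G3)], G4: this yields T(s), and no further normalization is needed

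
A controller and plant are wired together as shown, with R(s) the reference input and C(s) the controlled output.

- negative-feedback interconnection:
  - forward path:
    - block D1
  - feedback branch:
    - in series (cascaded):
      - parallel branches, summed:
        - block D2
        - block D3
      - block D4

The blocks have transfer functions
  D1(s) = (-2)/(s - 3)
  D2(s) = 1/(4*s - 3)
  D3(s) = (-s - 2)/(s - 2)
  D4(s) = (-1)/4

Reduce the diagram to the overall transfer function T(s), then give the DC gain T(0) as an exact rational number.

First reduce the diagram to T(s).

[1] parallel reduction of D2, D3: (-4*s^2 - 4*s + 4)/(4*s^2 - 11*s + 6)
[2] multiply (D2+D3), D4 (series): (s^2 + s - 1)/(4*s^2 - 11*s + 6)
[3] reduce the feedback loop with forward D1 and return ((D2+D3)*D4): (-8*s^2 + 22*s - 12)/(4*s^3 - 25*s^2 + 37*s - 16)
Step 3 gives the overall T(s). Then T(0) = -12/(-16) = 3/4.

Answer: 3/4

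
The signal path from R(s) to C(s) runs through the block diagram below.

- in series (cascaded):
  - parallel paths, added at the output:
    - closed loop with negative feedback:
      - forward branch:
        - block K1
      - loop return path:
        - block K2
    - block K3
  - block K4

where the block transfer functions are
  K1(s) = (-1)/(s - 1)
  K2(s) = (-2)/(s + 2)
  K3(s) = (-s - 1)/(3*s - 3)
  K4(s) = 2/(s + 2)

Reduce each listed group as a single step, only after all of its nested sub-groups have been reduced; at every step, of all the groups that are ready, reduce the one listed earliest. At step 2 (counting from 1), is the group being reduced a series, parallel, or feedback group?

Step 1. reduce the feedback loop with forward K1 and return K2
Step 2. add [K1/(1+K1*K2)], K3 (parallel)
Step 3. multiply ([K1/(1+K1*K2)]+K3), K4 (series)
At step 2 the group reduced is parallel.

Final answer: parallel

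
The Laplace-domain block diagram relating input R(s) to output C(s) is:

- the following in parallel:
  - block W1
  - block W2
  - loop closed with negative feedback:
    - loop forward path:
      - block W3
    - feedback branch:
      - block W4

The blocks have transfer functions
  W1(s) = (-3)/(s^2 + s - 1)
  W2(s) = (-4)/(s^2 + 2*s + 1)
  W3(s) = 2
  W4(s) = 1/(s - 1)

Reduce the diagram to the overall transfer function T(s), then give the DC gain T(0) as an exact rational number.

Answer: -3

Working:
Step 1 - reduce the feedback loop with forward W3 and return W4, giving (2*s - 2)/(s + 1)
Step 2 - reduce the parallel group W1, W2, [W3/(1+W3*W4)], giving (2*s^4 + 2*s^3 - 11*s^2 - 12*s + 3)/(s^4 + 3*s^3 + 2*s^2 - s - 1)
Step 2 gives the overall T(s). Then T(0) = 3/(-1) = -3.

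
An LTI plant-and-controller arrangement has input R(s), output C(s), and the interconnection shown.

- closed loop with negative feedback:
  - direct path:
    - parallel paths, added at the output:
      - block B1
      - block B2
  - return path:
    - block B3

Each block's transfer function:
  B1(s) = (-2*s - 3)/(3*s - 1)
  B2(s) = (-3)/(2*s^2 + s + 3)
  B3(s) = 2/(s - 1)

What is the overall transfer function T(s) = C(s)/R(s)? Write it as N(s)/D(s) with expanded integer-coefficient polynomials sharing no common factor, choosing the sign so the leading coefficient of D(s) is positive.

1. reduce the parallel group B1, B2 -> (-4*s^3 - 8*s^2 - 18*s - 6)/(6*s^3 + s^2 + 8*s - 3)
2. feedback reduction of (B1+B2), B3: this yields T(s), and no further normalization is needed

Final answer: (-4*s^4 - 4*s^3 - 10*s^2 + 12*s + 6)/(6*s^4 - 13*s^3 - 9*s^2 - 47*s - 9)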